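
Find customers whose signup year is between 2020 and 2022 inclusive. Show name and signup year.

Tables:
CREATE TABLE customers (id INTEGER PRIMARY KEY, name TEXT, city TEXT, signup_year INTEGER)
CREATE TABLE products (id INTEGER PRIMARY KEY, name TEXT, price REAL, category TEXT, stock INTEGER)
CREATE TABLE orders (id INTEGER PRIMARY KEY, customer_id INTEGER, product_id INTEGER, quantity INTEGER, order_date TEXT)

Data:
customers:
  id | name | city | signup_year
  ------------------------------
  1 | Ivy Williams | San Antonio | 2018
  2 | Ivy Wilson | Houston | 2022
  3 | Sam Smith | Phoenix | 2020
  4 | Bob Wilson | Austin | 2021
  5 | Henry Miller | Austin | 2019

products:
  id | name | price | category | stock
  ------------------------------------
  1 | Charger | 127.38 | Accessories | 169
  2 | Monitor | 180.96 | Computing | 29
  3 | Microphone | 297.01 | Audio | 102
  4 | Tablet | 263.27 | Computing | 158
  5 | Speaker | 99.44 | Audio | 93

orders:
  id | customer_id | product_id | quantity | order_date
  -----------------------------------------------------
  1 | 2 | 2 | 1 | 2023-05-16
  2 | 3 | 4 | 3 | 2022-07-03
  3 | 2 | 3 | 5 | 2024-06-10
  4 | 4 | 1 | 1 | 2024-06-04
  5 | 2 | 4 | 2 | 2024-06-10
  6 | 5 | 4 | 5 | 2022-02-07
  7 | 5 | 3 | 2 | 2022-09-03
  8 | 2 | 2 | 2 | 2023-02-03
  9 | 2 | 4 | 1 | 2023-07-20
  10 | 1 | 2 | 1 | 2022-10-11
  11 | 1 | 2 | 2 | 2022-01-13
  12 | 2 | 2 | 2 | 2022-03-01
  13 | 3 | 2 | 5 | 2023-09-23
SELECT name, signup_year FROM customers WHERE signup_year BETWEEN 2020 AND 2022

Execution result:
name | signup_year
Ivy Wilson | 2022
Sam Smith | 2020
Bob Wilson | 2021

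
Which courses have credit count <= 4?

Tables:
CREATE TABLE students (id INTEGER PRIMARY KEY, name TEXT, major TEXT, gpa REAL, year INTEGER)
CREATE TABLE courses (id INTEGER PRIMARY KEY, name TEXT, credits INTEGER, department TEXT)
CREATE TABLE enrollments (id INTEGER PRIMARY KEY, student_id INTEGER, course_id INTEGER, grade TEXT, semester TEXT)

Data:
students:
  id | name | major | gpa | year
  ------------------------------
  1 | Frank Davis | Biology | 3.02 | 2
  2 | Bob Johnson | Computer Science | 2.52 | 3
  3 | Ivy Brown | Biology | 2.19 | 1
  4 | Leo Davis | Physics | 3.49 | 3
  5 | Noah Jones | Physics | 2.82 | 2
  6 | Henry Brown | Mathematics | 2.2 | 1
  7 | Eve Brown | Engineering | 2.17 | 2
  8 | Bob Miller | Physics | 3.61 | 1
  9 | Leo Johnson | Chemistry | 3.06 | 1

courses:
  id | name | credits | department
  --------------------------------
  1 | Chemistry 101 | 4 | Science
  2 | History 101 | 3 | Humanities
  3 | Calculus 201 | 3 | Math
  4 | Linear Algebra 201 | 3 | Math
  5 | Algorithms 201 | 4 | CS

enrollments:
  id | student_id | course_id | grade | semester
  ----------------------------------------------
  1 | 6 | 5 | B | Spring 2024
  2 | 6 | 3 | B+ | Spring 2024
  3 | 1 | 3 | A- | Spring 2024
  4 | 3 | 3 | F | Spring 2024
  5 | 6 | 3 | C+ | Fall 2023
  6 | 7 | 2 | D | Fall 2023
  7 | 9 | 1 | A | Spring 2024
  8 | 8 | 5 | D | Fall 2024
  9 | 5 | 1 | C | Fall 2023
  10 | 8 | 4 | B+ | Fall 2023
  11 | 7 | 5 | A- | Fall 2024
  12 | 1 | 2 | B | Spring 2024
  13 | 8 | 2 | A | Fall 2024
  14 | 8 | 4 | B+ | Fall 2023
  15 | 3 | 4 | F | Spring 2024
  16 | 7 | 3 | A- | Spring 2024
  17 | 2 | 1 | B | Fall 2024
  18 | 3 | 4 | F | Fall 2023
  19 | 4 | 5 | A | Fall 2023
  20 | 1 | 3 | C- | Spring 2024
SELECT name, credits FROM courses WHERE credits <= 4

Execution result:
name | credits
Chemistry 101 | 4
History 101 | 3
Calculus 201 | 3
Linear Algebra 201 | 3
Algorithms 201 | 4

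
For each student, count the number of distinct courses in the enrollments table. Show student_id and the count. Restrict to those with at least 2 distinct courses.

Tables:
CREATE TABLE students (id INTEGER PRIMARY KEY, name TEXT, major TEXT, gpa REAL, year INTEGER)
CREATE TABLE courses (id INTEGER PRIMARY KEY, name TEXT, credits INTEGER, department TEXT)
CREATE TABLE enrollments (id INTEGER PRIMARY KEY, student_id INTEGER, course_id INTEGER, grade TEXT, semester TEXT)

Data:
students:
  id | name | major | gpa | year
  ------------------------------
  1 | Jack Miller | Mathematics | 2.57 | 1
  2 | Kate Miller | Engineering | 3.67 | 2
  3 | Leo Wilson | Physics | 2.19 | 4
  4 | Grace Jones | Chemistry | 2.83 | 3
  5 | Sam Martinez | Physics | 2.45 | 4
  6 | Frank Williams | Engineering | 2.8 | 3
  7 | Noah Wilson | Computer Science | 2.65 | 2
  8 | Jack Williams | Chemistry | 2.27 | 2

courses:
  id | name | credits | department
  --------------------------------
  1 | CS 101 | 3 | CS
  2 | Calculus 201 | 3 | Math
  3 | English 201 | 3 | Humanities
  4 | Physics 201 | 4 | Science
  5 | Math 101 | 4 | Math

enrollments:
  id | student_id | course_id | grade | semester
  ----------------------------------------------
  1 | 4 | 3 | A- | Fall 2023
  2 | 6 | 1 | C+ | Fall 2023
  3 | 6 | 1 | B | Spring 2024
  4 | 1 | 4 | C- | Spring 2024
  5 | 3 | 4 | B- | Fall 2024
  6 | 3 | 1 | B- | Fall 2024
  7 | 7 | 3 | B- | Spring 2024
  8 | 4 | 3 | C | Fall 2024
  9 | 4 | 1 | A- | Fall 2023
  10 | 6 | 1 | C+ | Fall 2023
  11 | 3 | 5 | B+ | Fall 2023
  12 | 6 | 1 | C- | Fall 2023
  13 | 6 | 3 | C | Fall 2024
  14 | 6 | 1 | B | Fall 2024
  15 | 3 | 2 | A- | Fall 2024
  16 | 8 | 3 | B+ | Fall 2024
SELECT student_id, COUNT(DISTINCT course_id) AS distinct_course_count FROM enrollments GROUP BY student_id HAVING COUNT(DISTINCT course_id) >= 2

Execution result:
student_id | distinct_course_count
3 | 4
4 | 2
6 | 2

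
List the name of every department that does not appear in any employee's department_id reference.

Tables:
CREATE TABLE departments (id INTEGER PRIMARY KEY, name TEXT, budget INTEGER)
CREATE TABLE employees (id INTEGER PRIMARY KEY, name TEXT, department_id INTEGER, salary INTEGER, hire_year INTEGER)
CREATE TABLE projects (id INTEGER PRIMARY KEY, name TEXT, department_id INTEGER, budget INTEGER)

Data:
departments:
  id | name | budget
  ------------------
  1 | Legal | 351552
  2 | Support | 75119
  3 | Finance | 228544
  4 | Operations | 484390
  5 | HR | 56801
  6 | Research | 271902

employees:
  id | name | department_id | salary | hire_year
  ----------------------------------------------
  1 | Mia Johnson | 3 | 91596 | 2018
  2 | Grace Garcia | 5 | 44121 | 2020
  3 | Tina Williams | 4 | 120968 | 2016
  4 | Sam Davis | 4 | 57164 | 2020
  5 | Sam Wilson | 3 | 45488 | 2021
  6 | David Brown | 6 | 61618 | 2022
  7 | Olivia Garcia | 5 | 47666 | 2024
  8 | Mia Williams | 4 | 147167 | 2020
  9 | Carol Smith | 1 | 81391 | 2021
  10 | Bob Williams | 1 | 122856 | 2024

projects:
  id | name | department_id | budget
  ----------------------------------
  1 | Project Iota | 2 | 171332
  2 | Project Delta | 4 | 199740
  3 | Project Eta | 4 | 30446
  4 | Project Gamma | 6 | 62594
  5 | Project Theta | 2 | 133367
SELECT p.name FROM departments p LEFT JOIN employees c ON c.department_id = p.id WHERE c.id IS NULL

Execution result:
Support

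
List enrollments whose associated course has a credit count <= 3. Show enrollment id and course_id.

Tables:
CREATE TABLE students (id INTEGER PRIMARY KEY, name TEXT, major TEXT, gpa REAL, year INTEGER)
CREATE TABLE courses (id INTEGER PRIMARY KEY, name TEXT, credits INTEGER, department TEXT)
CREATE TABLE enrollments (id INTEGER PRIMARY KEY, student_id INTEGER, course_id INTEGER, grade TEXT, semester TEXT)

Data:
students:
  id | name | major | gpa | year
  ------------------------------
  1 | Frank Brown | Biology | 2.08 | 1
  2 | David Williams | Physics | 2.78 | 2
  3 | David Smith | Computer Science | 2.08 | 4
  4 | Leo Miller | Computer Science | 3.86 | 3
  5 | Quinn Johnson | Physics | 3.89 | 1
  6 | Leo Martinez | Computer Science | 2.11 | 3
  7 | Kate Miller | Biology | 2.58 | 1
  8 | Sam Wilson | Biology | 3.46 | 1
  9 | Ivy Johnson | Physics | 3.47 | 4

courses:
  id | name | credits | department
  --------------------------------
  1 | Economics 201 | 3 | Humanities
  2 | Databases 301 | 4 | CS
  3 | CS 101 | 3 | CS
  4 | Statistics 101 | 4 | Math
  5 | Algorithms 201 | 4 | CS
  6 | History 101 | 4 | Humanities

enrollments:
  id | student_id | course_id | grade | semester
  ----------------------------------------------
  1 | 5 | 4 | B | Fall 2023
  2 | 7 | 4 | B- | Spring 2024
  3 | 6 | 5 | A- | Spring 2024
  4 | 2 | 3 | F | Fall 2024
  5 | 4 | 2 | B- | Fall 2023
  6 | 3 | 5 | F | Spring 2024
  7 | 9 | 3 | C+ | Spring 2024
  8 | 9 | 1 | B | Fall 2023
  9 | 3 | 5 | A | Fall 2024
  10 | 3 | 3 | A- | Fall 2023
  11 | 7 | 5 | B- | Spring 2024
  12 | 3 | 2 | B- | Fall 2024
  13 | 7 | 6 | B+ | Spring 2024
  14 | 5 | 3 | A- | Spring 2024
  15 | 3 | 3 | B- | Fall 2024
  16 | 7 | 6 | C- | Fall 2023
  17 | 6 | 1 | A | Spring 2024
SELECT id, course_id FROM enrollments WHERE course_id IN (SELECT id FROM courses WHERE credits <= 3)

Execution result:
id | course_id
4 | 3
7 | 3
8 | 1
10 | 3
14 | 3
15 | 3
17 | 1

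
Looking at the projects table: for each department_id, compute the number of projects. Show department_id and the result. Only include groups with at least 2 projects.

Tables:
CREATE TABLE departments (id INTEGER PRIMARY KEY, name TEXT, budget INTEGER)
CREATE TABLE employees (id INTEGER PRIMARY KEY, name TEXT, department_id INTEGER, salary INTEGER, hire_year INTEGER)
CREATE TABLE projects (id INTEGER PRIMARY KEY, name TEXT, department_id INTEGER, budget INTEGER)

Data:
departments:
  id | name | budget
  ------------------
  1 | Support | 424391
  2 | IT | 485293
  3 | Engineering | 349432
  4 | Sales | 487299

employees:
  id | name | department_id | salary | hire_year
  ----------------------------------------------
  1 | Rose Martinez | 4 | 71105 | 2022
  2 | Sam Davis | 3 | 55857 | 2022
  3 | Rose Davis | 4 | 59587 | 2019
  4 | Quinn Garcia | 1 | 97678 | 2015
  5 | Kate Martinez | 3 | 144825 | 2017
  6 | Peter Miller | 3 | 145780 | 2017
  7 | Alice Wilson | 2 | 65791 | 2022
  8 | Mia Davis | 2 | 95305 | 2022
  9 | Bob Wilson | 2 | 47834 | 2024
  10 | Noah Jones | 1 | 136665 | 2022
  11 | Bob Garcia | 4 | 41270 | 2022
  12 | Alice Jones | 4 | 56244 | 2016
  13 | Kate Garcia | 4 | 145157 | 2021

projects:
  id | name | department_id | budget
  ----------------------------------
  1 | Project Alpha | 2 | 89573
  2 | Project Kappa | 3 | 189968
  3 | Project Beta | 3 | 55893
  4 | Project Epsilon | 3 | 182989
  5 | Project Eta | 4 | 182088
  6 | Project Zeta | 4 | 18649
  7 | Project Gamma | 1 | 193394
SELECT department_id, COUNT(*) AS n FROM projects GROUP BY department_id HAVING COUNT(*) >= 2

Execution result:
department_id | n
3 | 3
4 | 2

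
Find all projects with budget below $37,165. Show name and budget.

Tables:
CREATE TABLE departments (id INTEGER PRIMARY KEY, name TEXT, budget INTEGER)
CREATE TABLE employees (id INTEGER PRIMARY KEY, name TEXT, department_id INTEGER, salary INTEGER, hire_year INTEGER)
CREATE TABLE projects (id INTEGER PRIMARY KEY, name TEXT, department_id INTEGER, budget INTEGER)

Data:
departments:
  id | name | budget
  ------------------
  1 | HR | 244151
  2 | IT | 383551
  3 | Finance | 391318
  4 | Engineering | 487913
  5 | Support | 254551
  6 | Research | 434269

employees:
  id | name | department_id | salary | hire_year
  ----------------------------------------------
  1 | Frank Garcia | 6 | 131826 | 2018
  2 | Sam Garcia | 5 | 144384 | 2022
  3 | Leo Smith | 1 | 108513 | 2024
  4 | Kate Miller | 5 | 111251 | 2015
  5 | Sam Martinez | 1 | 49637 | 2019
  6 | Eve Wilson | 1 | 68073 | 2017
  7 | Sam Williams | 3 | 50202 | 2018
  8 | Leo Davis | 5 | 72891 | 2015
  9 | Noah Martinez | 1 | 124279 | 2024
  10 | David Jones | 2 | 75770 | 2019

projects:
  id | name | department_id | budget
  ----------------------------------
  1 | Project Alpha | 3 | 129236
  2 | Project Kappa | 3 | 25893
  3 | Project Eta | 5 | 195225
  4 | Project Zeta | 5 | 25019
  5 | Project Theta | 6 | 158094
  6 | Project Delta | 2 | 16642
SELECT name, budget FROM projects WHERE budget < 37165

Execution result:
name | budget
Project Kappa | 25893
Project Zeta | 25019
Project Delta | 16642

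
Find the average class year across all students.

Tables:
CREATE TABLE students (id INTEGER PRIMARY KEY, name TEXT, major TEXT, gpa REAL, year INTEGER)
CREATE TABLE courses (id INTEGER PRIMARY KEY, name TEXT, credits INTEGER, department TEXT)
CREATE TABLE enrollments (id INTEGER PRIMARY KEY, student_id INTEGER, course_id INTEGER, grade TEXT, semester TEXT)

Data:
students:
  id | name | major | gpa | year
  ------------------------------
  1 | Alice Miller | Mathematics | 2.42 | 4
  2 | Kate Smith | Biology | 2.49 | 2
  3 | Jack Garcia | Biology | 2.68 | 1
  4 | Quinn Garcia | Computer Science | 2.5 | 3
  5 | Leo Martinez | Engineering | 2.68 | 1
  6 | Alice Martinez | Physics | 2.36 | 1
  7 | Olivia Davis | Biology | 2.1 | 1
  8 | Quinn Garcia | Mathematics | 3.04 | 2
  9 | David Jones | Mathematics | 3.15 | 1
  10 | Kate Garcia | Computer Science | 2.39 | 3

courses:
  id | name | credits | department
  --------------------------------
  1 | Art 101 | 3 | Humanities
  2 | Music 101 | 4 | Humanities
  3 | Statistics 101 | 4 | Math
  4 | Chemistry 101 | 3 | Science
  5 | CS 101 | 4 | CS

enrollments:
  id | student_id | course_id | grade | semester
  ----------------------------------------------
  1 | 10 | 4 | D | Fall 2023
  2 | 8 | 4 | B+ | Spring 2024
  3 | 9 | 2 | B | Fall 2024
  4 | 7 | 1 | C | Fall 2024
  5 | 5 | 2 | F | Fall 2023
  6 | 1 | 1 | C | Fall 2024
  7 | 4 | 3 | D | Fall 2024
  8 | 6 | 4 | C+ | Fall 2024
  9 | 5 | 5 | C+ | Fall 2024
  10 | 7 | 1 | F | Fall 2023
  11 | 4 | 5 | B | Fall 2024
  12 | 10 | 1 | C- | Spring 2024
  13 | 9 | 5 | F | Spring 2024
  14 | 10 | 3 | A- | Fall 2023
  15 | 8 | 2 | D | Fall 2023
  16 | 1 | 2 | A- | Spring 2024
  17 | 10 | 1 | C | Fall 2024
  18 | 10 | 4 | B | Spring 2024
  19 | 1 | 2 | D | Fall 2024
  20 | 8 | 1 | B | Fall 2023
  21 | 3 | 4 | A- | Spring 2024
SELECT AVG(year) FROM students

Execution result:
1.90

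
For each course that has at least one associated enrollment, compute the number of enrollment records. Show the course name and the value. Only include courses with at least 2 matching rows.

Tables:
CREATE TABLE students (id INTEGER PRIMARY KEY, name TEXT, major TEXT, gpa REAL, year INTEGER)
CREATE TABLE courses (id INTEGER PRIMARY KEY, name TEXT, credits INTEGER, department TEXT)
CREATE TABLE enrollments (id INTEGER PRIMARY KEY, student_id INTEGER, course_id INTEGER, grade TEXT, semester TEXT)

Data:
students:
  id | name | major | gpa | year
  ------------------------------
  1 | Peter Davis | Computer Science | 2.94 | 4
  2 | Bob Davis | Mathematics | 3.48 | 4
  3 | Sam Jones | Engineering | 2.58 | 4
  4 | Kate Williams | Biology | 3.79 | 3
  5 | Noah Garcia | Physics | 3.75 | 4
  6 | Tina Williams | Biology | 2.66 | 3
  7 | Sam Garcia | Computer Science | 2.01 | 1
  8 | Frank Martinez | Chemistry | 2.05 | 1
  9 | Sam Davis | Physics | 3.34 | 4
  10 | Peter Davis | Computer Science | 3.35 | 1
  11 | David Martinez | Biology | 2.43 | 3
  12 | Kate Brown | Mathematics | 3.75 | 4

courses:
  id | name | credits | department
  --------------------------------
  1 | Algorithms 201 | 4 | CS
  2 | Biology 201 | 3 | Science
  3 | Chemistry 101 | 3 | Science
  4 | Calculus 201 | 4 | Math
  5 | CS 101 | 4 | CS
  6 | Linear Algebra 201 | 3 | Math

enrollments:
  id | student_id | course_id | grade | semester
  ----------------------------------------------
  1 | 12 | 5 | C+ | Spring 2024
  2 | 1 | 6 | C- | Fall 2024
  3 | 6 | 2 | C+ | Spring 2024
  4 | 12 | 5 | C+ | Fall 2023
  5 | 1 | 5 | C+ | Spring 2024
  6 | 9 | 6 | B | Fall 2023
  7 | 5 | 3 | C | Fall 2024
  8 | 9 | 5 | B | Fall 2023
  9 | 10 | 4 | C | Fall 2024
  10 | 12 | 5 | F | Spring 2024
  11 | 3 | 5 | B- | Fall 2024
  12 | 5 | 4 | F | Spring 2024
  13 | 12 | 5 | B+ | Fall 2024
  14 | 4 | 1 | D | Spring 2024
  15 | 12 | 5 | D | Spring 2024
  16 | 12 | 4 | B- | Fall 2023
SELECT p.name, COUNT(*) AS n FROM enrollments c JOIN courses p ON c.course_id = p.id GROUP BY p.id, p.name HAVING COUNT(*) >= 2

Execution result:
name | n
Calculus 201 | 3
CS 101 | 8
Linear Algebra 201 | 2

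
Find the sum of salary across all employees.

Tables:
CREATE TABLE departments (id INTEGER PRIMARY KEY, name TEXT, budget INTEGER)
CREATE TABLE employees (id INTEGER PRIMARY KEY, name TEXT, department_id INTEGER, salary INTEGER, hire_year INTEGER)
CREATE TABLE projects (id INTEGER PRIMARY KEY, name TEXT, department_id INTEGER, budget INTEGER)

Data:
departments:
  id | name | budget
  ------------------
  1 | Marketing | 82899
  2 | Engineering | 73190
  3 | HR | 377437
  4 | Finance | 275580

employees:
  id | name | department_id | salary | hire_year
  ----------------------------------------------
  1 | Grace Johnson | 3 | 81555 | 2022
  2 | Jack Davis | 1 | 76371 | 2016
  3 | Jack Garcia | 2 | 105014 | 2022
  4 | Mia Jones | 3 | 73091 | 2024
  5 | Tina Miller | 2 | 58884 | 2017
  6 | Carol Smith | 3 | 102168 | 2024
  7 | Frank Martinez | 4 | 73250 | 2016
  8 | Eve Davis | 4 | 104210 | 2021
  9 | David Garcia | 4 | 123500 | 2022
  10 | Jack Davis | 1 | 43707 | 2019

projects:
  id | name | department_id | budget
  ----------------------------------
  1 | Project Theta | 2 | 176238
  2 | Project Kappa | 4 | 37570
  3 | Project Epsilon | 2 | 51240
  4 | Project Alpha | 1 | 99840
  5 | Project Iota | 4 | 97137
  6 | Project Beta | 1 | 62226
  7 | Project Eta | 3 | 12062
SELECT SUM(salary) FROM employees

Execution result:
841750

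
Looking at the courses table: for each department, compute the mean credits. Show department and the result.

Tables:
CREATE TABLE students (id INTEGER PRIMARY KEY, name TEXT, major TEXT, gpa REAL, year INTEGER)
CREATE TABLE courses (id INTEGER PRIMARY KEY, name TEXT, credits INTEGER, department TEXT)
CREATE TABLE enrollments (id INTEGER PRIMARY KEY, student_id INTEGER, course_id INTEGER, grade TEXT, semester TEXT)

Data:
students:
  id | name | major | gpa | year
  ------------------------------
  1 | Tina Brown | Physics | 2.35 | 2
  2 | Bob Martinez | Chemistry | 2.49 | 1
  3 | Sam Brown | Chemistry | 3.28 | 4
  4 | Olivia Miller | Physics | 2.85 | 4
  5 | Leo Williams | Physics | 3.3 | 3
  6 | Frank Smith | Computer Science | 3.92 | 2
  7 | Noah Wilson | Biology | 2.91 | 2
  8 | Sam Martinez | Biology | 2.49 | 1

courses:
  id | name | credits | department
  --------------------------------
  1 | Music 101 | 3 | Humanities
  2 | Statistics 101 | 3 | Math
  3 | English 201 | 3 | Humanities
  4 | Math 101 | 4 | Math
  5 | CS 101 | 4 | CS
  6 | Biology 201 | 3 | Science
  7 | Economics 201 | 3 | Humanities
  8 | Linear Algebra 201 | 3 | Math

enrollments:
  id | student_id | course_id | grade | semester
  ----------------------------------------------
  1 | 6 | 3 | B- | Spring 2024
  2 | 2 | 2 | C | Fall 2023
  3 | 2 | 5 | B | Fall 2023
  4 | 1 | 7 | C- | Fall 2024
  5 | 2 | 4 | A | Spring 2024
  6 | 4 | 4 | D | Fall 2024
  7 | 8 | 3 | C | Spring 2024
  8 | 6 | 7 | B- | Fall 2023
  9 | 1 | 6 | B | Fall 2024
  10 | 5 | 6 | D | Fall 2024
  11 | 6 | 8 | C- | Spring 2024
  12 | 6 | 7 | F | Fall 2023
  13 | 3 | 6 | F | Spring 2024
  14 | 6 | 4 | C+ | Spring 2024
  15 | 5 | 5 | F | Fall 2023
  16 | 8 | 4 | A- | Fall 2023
SELECT department, AVG(credits) AS avg_credits FROM courses GROUP BY department

Execution result:
department | avg_credits
CS | 4.00
Humanities | 3.00
Math | 3.33
Science | 3.00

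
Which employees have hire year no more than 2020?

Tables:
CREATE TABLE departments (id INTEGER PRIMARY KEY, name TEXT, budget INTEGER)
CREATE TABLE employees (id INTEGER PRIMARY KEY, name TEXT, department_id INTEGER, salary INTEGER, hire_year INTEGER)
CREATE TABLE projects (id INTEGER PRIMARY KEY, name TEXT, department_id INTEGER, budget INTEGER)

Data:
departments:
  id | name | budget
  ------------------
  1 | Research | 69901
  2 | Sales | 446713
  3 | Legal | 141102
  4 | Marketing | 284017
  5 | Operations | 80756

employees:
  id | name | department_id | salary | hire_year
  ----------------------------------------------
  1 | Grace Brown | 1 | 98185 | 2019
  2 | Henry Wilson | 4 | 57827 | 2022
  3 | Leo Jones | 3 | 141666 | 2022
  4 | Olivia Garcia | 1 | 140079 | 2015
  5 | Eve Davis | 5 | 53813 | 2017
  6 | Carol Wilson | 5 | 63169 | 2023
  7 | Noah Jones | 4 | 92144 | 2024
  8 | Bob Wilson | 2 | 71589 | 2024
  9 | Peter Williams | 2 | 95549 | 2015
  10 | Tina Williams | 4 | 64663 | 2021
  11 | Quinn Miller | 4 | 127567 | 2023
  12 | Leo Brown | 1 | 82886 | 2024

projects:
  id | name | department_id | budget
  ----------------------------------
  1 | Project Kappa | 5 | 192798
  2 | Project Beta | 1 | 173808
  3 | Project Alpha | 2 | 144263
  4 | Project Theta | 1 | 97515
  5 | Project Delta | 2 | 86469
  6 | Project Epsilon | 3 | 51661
SELECT name, hire_year FROM employees WHERE hire_year <= 2020

Execution result:
name | hire_year
Grace Brown | 2019
Olivia Garcia | 2015
Eve Davis | 2017
Peter Williams | 2015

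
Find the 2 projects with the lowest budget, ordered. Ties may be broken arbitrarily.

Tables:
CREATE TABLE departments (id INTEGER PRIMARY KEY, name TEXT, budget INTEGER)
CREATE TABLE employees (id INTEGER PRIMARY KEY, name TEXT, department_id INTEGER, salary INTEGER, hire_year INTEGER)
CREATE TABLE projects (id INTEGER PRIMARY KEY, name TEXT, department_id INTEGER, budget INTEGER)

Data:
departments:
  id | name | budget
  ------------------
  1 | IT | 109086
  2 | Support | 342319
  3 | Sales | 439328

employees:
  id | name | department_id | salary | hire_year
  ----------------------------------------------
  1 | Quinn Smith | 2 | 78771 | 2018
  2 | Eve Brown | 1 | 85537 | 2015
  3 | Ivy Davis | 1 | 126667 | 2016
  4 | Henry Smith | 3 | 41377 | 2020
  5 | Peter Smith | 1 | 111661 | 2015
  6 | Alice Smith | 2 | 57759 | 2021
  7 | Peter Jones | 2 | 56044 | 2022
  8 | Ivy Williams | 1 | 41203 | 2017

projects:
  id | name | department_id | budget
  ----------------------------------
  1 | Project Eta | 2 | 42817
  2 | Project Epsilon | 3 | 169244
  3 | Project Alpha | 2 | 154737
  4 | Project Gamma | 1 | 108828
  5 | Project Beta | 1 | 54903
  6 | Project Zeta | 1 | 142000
SELECT name, budget FROM projects ORDER BY budget ASC LIMIT 2

Execution result:
name | budget
Project Eta | 42817
Project Beta | 54903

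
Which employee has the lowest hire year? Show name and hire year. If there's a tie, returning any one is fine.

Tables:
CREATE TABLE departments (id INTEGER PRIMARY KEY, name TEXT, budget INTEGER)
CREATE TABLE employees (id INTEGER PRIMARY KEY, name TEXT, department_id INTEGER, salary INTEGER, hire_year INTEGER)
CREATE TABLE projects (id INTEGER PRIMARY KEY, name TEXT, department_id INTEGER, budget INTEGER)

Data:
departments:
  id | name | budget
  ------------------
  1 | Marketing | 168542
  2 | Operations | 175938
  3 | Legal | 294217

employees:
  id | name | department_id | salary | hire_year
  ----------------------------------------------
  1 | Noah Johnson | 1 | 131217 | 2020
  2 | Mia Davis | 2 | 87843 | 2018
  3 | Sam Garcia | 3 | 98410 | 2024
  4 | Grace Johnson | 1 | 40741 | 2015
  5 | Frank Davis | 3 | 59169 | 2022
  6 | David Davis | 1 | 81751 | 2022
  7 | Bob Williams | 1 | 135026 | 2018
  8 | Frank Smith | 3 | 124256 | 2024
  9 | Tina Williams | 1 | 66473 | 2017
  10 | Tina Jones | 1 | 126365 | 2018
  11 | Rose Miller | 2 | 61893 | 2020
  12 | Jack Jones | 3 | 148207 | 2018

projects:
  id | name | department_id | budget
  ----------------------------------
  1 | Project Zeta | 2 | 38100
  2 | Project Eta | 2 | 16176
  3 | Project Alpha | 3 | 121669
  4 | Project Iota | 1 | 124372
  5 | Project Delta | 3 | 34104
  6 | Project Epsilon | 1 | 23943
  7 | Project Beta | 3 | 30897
SELECT name, hire_year FROM employees ORDER BY hire_year ASC LIMIT 1

Execution result:
name | hire_year
Grace Johnson | 2015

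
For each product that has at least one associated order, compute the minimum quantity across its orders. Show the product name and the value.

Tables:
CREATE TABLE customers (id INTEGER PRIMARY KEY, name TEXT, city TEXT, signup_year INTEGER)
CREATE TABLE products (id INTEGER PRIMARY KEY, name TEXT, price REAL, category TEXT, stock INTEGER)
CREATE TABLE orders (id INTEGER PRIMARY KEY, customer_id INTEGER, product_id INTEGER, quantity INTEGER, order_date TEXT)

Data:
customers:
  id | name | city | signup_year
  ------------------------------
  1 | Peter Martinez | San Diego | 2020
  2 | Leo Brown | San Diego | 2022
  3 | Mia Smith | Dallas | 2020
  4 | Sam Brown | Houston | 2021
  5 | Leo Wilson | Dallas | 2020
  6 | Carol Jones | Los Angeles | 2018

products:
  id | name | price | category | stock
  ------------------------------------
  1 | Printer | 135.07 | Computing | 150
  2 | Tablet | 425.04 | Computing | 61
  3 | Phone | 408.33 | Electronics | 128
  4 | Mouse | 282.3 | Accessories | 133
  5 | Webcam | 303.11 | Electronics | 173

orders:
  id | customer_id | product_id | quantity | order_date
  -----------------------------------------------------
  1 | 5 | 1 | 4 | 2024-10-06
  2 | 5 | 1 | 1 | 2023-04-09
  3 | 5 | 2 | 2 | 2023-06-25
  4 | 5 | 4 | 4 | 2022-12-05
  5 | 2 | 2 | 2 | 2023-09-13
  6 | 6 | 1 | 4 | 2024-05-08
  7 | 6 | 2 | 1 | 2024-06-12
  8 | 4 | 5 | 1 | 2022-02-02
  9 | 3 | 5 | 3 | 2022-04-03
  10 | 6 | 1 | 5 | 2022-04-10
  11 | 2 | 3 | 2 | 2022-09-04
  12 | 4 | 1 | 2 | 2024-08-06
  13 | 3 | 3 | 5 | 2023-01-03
SELECT p.name, MIN(c.quantity) AS min_quantity FROM orders c JOIN products p ON c.product_id = p.id GROUP BY p.id, p.name

Execution result:
name | min_quantity
Printer | 1
Tablet | 1
Phone | 2
Mouse | 4
Webcam | 1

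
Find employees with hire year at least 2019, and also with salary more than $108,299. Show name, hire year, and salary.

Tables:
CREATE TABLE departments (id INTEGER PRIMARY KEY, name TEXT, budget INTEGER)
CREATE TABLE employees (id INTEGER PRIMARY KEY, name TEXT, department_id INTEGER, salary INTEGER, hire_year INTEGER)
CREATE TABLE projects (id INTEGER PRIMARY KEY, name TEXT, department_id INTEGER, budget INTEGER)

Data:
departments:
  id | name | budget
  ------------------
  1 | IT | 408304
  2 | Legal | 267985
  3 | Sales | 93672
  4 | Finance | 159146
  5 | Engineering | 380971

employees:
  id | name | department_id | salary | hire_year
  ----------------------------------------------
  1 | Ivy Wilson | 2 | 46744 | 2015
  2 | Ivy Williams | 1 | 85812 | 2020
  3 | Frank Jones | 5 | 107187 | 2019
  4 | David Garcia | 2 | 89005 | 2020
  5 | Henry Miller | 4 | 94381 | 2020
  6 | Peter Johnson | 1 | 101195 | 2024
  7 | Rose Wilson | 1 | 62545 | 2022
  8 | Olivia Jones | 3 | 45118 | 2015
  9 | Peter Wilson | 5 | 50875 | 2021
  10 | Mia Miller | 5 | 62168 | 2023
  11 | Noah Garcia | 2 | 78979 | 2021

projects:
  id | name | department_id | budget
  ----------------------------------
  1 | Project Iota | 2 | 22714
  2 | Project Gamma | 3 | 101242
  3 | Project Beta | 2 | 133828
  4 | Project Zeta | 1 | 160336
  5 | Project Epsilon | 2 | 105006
SELECT name, hire_year, salary FROM employees WHERE hire_year >= 2019 AND salary > 108299

Execution result:
(no rows)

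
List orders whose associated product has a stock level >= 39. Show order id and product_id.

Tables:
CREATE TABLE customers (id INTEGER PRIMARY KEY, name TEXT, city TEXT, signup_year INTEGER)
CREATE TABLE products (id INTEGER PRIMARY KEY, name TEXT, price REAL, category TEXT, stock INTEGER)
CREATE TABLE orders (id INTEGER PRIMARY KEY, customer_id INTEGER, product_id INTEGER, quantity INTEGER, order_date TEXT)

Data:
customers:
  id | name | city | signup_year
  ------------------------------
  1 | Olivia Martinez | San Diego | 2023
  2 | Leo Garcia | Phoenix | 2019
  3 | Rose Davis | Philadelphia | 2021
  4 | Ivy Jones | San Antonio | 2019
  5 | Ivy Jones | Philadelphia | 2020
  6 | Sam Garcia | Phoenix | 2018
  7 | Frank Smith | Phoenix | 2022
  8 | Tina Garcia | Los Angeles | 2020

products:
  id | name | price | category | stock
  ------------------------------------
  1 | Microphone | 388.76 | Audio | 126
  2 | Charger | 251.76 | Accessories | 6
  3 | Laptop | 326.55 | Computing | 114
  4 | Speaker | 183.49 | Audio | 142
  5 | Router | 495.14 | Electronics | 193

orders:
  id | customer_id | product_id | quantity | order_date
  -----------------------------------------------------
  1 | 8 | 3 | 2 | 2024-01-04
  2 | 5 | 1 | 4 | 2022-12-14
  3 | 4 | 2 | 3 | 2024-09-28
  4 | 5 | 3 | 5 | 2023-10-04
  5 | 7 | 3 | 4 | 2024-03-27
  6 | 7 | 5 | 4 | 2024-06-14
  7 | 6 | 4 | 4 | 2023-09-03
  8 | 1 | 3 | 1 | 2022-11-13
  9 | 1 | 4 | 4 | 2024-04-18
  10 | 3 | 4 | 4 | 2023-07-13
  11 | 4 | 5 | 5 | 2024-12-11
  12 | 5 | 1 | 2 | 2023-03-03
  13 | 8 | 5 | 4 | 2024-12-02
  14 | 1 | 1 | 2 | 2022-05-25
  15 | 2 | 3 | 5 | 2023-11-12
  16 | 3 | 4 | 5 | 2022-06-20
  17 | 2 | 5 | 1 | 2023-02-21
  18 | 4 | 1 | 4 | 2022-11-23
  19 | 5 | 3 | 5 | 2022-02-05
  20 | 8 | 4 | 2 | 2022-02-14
SELECT id, product_id FROM orders WHERE product_id IN (SELECT id FROM products WHERE stock >= 39)

Execution result:
id | product_id
1 | 3
2 | 1
4 | 3
5 | 3
6 | 5
7 | 4
8 | 3
9 | 4
10 | 4
11 | 5
12 | 1
13 | 5
14 | 1
15 | 3
16 | 4
17 | 5
18 | 1
19 | 3
20 | 4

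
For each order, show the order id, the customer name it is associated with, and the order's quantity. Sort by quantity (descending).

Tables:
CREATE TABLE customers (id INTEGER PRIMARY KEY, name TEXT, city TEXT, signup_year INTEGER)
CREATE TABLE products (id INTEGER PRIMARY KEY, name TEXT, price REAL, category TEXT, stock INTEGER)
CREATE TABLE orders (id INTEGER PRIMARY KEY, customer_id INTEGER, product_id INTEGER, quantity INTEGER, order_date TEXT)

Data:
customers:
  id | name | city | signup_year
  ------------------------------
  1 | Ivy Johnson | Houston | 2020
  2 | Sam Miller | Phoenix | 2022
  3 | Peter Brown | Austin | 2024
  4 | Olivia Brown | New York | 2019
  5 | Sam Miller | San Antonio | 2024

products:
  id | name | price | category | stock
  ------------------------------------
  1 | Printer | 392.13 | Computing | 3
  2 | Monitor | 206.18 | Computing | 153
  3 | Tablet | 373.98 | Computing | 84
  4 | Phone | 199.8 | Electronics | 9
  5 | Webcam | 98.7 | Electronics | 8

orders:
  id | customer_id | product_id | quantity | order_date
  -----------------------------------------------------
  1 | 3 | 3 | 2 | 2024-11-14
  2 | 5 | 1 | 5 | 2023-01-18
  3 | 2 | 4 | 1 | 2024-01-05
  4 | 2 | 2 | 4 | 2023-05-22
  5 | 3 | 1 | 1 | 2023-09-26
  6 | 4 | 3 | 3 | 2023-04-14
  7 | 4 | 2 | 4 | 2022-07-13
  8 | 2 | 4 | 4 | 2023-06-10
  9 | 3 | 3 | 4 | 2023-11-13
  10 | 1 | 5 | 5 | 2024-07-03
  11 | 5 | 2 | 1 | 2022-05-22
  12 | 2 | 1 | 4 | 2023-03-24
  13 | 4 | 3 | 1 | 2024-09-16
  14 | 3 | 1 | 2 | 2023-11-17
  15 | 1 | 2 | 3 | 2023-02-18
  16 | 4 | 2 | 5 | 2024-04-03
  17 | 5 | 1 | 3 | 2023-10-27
SELECT c.id, p.name AS customer, c.quantity FROM orders c JOIN customers p ON c.customer_id = p.id ORDER BY c.quantity DESC

Execution result:
id | customer | quantity
2 | Sam Miller | 5
10 | Ivy Johnson | 5
16 | Olivia Brown | 5
4 | Sam Miller | 4
7 | Olivia Brown | 4
8 | Sam Miller | 4
9 | Peter Brown | 4
12 | Sam Miller | 4
6 | Olivia Brown | 3
15 | Ivy Johnson | 3
17 | Sam Miller | 3
1 | Peter Brown | 2
14 | Peter Brown | 2
3 | Sam Miller | 1
5 | Peter Brown | 1
11 | Sam Miller | 1
13 | Olivia Brown | 1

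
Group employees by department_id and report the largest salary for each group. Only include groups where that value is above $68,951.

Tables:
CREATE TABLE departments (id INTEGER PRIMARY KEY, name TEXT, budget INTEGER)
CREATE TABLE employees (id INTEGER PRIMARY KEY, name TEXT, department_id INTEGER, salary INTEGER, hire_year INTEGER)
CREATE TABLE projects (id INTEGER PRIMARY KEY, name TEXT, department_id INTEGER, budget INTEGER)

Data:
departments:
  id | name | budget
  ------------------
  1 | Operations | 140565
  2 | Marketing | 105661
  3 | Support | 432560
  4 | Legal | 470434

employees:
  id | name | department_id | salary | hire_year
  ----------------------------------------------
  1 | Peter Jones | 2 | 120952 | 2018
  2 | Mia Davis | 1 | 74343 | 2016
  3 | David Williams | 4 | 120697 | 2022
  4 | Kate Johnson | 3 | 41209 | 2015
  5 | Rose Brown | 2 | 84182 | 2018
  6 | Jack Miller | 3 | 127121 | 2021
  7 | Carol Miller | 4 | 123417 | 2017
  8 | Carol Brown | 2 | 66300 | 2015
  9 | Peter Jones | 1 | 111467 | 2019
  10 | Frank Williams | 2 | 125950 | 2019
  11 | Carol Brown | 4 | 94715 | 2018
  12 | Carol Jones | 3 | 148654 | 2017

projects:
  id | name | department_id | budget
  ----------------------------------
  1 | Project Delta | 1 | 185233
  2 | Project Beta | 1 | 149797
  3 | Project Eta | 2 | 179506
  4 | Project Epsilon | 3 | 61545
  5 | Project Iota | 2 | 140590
SELECT department_id, MAX(salary) AS max_salary FROM employees GROUP BY department_id HAVING MAX(salary) > 68951

Execution result:
department_id | max_salary
1 | 111467
2 | 125950
3 | 148654
4 | 123417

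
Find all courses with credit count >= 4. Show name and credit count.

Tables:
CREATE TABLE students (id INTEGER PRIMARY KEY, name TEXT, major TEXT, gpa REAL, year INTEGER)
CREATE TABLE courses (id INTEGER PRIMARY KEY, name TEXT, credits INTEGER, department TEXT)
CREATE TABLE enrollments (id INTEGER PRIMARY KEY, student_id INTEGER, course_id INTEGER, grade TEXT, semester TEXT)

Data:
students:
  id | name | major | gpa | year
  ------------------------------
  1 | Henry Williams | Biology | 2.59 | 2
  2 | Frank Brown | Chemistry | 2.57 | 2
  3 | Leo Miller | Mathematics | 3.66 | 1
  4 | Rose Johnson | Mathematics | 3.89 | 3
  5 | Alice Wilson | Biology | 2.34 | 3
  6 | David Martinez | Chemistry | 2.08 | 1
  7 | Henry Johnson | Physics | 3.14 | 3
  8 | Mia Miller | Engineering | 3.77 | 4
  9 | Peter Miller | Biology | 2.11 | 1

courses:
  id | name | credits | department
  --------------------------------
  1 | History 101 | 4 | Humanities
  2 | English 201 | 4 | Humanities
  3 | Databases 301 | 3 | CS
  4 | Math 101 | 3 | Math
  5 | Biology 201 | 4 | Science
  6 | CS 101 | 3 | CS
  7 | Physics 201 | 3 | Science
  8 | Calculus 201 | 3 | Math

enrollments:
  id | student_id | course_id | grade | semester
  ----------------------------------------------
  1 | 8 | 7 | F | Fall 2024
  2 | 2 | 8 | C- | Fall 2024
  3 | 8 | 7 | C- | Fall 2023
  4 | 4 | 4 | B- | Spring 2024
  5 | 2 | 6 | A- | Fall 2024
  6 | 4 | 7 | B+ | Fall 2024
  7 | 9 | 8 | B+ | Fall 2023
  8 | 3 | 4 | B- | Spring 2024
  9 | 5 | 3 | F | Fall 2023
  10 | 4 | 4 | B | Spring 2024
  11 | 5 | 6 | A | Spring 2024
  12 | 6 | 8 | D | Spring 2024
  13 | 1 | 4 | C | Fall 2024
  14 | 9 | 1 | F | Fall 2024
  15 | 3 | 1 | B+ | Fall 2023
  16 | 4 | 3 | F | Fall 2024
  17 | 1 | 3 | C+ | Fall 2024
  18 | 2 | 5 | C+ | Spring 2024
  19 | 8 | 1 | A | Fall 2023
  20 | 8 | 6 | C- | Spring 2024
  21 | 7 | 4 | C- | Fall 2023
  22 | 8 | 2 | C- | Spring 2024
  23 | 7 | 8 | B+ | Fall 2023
SELECT name, credits FROM courses WHERE credits >= 4

Execution result:
name | credits
History 101 | 4
English 201 | 4
Biology 201 | 4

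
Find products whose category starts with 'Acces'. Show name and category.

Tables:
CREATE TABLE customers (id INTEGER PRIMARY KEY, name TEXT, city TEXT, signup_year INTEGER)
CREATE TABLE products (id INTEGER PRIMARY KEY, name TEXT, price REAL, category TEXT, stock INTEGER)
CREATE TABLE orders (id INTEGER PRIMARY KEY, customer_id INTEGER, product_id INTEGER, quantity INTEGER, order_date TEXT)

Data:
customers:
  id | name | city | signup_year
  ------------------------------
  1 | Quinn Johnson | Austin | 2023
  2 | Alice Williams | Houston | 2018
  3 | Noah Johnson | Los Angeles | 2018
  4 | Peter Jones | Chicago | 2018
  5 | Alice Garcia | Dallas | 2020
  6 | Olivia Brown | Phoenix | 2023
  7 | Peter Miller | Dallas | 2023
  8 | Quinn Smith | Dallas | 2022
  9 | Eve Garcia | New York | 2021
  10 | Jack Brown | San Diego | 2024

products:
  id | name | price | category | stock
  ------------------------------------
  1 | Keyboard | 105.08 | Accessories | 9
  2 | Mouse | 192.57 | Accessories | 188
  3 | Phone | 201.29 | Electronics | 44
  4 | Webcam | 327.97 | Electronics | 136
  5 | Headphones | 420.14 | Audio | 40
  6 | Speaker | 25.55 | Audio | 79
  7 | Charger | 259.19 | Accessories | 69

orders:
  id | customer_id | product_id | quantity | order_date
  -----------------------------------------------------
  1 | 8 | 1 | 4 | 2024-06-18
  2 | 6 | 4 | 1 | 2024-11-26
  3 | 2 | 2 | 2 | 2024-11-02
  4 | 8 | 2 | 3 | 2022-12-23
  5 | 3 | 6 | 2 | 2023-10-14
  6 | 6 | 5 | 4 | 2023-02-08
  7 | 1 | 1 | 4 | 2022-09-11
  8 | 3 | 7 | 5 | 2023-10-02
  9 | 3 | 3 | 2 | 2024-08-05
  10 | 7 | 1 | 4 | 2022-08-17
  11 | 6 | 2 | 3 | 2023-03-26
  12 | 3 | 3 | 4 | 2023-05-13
SELECT name, category FROM products WHERE category LIKE 'Acces%'

Execution result:
name | category
Keyboard | Accessories
Mouse | Accessories
Charger | Accessories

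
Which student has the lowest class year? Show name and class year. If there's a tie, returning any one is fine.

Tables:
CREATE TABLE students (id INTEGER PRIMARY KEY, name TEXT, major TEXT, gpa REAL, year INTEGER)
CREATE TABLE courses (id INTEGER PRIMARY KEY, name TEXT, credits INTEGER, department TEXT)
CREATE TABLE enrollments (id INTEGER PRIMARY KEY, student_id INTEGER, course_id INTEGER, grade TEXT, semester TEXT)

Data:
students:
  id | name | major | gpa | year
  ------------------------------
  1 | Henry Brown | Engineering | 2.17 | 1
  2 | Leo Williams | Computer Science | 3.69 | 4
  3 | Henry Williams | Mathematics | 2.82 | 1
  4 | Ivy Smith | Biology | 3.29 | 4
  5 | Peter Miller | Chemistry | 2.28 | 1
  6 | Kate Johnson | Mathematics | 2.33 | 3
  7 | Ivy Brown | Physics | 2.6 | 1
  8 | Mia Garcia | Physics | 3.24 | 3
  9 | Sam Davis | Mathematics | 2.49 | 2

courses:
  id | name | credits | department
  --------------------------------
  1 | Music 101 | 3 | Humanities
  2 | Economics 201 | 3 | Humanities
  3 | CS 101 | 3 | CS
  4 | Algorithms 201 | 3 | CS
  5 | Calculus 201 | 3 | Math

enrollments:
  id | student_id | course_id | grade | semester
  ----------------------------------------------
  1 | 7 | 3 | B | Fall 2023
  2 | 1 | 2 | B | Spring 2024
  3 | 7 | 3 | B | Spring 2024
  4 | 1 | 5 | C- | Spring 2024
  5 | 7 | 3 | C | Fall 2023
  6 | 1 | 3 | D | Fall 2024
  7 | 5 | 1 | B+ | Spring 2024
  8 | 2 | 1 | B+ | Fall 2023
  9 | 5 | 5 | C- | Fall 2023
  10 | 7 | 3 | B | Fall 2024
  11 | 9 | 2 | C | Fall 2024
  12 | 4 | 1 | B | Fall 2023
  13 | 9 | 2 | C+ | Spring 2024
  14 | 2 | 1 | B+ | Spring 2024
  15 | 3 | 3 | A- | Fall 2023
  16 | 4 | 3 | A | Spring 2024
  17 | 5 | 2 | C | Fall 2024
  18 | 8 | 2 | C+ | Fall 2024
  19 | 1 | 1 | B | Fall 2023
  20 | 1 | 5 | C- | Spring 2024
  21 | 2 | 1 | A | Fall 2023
SELECT name, year FROM students ORDER BY year ASC LIMIT 1

Execution result:
name | year
Henry Brown | 1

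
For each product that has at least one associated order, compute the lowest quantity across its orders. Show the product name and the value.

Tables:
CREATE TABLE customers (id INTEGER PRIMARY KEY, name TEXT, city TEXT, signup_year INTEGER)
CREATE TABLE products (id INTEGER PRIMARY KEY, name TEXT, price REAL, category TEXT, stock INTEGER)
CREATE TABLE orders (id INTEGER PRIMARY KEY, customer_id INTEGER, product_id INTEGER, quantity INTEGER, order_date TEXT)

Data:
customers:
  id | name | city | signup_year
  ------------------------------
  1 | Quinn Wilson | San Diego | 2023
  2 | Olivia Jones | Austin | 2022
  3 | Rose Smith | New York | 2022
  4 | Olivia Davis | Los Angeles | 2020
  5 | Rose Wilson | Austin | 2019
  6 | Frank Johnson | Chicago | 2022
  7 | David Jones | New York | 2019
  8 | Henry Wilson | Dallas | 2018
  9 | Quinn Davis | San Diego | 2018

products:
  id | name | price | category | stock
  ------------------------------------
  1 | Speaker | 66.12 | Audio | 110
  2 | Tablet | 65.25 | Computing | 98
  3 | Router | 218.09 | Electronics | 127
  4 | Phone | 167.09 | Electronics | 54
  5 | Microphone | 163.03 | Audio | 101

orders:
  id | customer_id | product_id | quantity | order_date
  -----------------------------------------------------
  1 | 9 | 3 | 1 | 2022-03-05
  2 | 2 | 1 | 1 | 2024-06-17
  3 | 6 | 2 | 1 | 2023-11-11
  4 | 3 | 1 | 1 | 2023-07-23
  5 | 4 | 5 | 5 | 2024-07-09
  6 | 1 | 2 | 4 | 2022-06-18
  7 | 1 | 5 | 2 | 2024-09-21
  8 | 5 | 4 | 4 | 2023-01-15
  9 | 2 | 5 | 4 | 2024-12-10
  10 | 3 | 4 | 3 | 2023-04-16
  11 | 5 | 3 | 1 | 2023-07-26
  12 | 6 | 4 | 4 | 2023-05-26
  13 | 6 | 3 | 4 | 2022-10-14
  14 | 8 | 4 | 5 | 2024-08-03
SELECT p.name, MIN(c.quantity) AS min_quantity FROM orders c JOIN products p ON c.product_id = p.id GROUP BY p.id, p.name

Execution result:
name | min_quantity
Speaker | 1
Tablet | 1
Router | 1
Phone | 3
Microphone | 2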